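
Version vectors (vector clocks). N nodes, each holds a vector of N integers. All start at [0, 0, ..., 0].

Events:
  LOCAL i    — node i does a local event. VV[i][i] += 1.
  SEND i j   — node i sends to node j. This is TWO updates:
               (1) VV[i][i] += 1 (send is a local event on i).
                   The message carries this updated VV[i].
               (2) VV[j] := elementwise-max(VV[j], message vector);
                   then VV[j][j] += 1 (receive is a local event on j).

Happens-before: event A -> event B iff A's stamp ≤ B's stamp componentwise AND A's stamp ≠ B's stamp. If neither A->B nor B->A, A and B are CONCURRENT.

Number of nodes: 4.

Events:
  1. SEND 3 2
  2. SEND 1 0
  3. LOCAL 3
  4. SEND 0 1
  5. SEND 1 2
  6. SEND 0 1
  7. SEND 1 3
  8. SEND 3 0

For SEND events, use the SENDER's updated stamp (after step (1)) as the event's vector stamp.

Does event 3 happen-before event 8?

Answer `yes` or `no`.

Initial: VV[0]=[0, 0, 0, 0]
Initial: VV[1]=[0, 0, 0, 0]
Initial: VV[2]=[0, 0, 0, 0]
Initial: VV[3]=[0, 0, 0, 0]
Event 1: SEND 3->2: VV[3][3]++ -> VV[3]=[0, 0, 0, 1], msg_vec=[0, 0, 0, 1]; VV[2]=max(VV[2],msg_vec) then VV[2][2]++ -> VV[2]=[0, 0, 1, 1]
Event 2: SEND 1->0: VV[1][1]++ -> VV[1]=[0, 1, 0, 0], msg_vec=[0, 1, 0, 0]; VV[0]=max(VV[0],msg_vec) then VV[0][0]++ -> VV[0]=[1, 1, 0, 0]
Event 3: LOCAL 3: VV[3][3]++ -> VV[3]=[0, 0, 0, 2]
Event 4: SEND 0->1: VV[0][0]++ -> VV[0]=[2, 1, 0, 0], msg_vec=[2, 1, 0, 0]; VV[1]=max(VV[1],msg_vec) then VV[1][1]++ -> VV[1]=[2, 2, 0, 0]
Event 5: SEND 1->2: VV[1][1]++ -> VV[1]=[2, 3, 0, 0], msg_vec=[2, 3, 0, 0]; VV[2]=max(VV[2],msg_vec) then VV[2][2]++ -> VV[2]=[2, 3, 2, 1]
Event 6: SEND 0->1: VV[0][0]++ -> VV[0]=[3, 1, 0, 0], msg_vec=[3, 1, 0, 0]; VV[1]=max(VV[1],msg_vec) then VV[1][1]++ -> VV[1]=[3, 4, 0, 0]
Event 7: SEND 1->3: VV[1][1]++ -> VV[1]=[3, 5, 0, 0], msg_vec=[3, 5, 0, 0]; VV[3]=max(VV[3],msg_vec) then VV[3][3]++ -> VV[3]=[3, 5, 0, 3]
Event 8: SEND 3->0: VV[3][3]++ -> VV[3]=[3, 5, 0, 4], msg_vec=[3, 5, 0, 4]; VV[0]=max(VV[0],msg_vec) then VV[0][0]++ -> VV[0]=[4, 5, 0, 4]
Event 3 stamp: [0, 0, 0, 2]
Event 8 stamp: [3, 5, 0, 4]
[0, 0, 0, 2] <= [3, 5, 0, 4]? True. Equal? False. Happens-before: True

Answer: yes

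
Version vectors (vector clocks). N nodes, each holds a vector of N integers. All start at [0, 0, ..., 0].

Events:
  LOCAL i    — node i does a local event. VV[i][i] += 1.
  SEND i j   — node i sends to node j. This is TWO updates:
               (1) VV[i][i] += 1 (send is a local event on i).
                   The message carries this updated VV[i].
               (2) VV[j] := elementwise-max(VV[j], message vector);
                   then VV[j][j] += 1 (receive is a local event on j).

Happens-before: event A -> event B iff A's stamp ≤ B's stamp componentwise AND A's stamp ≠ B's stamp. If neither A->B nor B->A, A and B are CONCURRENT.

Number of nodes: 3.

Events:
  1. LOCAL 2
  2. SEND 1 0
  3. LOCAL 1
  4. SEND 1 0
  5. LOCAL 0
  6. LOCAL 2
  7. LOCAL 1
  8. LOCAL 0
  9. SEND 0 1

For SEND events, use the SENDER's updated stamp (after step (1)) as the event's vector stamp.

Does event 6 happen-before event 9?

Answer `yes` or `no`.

Answer: no

Derivation:
Initial: VV[0]=[0, 0, 0]
Initial: VV[1]=[0, 0, 0]
Initial: VV[2]=[0, 0, 0]
Event 1: LOCAL 2: VV[2][2]++ -> VV[2]=[0, 0, 1]
Event 2: SEND 1->0: VV[1][1]++ -> VV[1]=[0, 1, 0], msg_vec=[0, 1, 0]; VV[0]=max(VV[0],msg_vec) then VV[0][0]++ -> VV[0]=[1, 1, 0]
Event 3: LOCAL 1: VV[1][1]++ -> VV[1]=[0, 2, 0]
Event 4: SEND 1->0: VV[1][1]++ -> VV[1]=[0, 3, 0], msg_vec=[0, 3, 0]; VV[0]=max(VV[0],msg_vec) then VV[0][0]++ -> VV[0]=[2, 3, 0]
Event 5: LOCAL 0: VV[0][0]++ -> VV[0]=[3, 3, 0]
Event 6: LOCAL 2: VV[2][2]++ -> VV[2]=[0, 0, 2]
Event 7: LOCAL 1: VV[1][1]++ -> VV[1]=[0, 4, 0]
Event 8: LOCAL 0: VV[0][0]++ -> VV[0]=[4, 3, 0]
Event 9: SEND 0->1: VV[0][0]++ -> VV[0]=[5, 3, 0], msg_vec=[5, 3, 0]; VV[1]=max(VV[1],msg_vec) then VV[1][1]++ -> VV[1]=[5, 5, 0]
Event 6 stamp: [0, 0, 2]
Event 9 stamp: [5, 3, 0]
[0, 0, 2] <= [5, 3, 0]? False. Equal? False. Happens-before: False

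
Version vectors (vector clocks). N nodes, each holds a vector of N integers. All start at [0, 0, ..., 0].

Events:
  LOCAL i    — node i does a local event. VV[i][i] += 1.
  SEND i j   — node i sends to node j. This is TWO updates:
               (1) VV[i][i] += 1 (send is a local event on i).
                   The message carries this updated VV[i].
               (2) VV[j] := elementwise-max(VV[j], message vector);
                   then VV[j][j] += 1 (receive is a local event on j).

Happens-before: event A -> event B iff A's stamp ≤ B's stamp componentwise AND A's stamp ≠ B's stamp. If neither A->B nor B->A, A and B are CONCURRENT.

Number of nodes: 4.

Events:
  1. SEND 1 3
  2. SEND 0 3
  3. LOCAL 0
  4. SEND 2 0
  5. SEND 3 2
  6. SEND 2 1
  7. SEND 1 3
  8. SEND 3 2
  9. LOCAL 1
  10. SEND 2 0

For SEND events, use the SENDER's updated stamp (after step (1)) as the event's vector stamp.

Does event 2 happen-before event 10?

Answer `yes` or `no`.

Initial: VV[0]=[0, 0, 0, 0]
Initial: VV[1]=[0, 0, 0, 0]
Initial: VV[2]=[0, 0, 0, 0]
Initial: VV[3]=[0, 0, 0, 0]
Event 1: SEND 1->3: VV[1][1]++ -> VV[1]=[0, 1, 0, 0], msg_vec=[0, 1, 0, 0]; VV[3]=max(VV[3],msg_vec) then VV[3][3]++ -> VV[3]=[0, 1, 0, 1]
Event 2: SEND 0->3: VV[0][0]++ -> VV[0]=[1, 0, 0, 0], msg_vec=[1, 0, 0, 0]; VV[3]=max(VV[3],msg_vec) then VV[3][3]++ -> VV[3]=[1, 1, 0, 2]
Event 3: LOCAL 0: VV[0][0]++ -> VV[0]=[2, 0, 0, 0]
Event 4: SEND 2->0: VV[2][2]++ -> VV[2]=[0, 0, 1, 0], msg_vec=[0, 0, 1, 0]; VV[0]=max(VV[0],msg_vec) then VV[0][0]++ -> VV[0]=[3, 0, 1, 0]
Event 5: SEND 3->2: VV[3][3]++ -> VV[3]=[1, 1, 0, 3], msg_vec=[1, 1, 0, 3]; VV[2]=max(VV[2],msg_vec) then VV[2][2]++ -> VV[2]=[1, 1, 2, 3]
Event 6: SEND 2->1: VV[2][2]++ -> VV[2]=[1, 1, 3, 3], msg_vec=[1, 1, 3, 3]; VV[1]=max(VV[1],msg_vec) then VV[1][1]++ -> VV[1]=[1, 2, 3, 3]
Event 7: SEND 1->3: VV[1][1]++ -> VV[1]=[1, 3, 3, 3], msg_vec=[1, 3, 3, 3]; VV[3]=max(VV[3],msg_vec) then VV[3][3]++ -> VV[3]=[1, 3, 3, 4]
Event 8: SEND 3->2: VV[3][3]++ -> VV[3]=[1, 3, 3, 5], msg_vec=[1, 3, 3, 5]; VV[2]=max(VV[2],msg_vec) then VV[2][2]++ -> VV[2]=[1, 3, 4, 5]
Event 9: LOCAL 1: VV[1][1]++ -> VV[1]=[1, 4, 3, 3]
Event 10: SEND 2->0: VV[2][2]++ -> VV[2]=[1, 3, 5, 5], msg_vec=[1, 3, 5, 5]; VV[0]=max(VV[0],msg_vec) then VV[0][0]++ -> VV[0]=[4, 3, 5, 5]
Event 2 stamp: [1, 0, 0, 0]
Event 10 stamp: [1, 3, 5, 5]
[1, 0, 0, 0] <= [1, 3, 5, 5]? True. Equal? False. Happens-before: True

Answer: yes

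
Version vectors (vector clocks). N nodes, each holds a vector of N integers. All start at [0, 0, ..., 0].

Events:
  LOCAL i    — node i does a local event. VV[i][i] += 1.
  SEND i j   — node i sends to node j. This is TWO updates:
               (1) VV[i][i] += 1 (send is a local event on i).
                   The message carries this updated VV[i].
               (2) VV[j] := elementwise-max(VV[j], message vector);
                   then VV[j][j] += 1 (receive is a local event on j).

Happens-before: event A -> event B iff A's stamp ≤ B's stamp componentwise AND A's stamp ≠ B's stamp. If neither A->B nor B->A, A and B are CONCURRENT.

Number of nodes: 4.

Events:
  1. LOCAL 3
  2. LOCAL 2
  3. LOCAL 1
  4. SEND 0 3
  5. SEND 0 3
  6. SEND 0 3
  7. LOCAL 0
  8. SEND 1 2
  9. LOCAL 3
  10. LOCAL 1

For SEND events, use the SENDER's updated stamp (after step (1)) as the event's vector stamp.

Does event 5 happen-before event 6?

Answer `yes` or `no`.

Initial: VV[0]=[0, 0, 0, 0]
Initial: VV[1]=[0, 0, 0, 0]
Initial: VV[2]=[0, 0, 0, 0]
Initial: VV[3]=[0, 0, 0, 0]
Event 1: LOCAL 3: VV[3][3]++ -> VV[3]=[0, 0, 0, 1]
Event 2: LOCAL 2: VV[2][2]++ -> VV[2]=[0, 0, 1, 0]
Event 3: LOCAL 1: VV[1][1]++ -> VV[1]=[0, 1, 0, 0]
Event 4: SEND 0->3: VV[0][0]++ -> VV[0]=[1, 0, 0, 0], msg_vec=[1, 0, 0, 0]; VV[3]=max(VV[3],msg_vec) then VV[3][3]++ -> VV[3]=[1, 0, 0, 2]
Event 5: SEND 0->3: VV[0][0]++ -> VV[0]=[2, 0, 0, 0], msg_vec=[2, 0, 0, 0]; VV[3]=max(VV[3],msg_vec) then VV[3][3]++ -> VV[3]=[2, 0, 0, 3]
Event 6: SEND 0->3: VV[0][0]++ -> VV[0]=[3, 0, 0, 0], msg_vec=[3, 0, 0, 0]; VV[3]=max(VV[3],msg_vec) then VV[3][3]++ -> VV[3]=[3, 0, 0, 4]
Event 7: LOCAL 0: VV[0][0]++ -> VV[0]=[4, 0, 0, 0]
Event 8: SEND 1->2: VV[1][1]++ -> VV[1]=[0, 2, 0, 0], msg_vec=[0, 2, 0, 0]; VV[2]=max(VV[2],msg_vec) then VV[2][2]++ -> VV[2]=[0, 2, 2, 0]
Event 9: LOCAL 3: VV[3][3]++ -> VV[3]=[3, 0, 0, 5]
Event 10: LOCAL 1: VV[1][1]++ -> VV[1]=[0, 3, 0, 0]
Event 5 stamp: [2, 0, 0, 0]
Event 6 stamp: [3, 0, 0, 0]
[2, 0, 0, 0] <= [3, 0, 0, 0]? True. Equal? False. Happens-before: True

Answer: yes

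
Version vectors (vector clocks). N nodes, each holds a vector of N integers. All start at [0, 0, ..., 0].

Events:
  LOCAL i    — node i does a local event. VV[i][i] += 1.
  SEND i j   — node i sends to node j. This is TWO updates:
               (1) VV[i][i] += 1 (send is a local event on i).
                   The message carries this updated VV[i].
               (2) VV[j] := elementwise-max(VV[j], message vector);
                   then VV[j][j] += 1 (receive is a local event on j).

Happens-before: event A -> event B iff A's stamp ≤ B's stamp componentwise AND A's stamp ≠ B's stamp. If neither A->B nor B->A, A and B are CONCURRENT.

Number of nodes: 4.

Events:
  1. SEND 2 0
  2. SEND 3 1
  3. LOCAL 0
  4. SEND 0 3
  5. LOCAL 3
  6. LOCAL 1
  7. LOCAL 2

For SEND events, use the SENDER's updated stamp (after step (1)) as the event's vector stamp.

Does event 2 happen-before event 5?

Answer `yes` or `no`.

Initial: VV[0]=[0, 0, 0, 0]
Initial: VV[1]=[0, 0, 0, 0]
Initial: VV[2]=[0, 0, 0, 0]
Initial: VV[3]=[0, 0, 0, 0]
Event 1: SEND 2->0: VV[2][2]++ -> VV[2]=[0, 0, 1, 0], msg_vec=[0, 0, 1, 0]; VV[0]=max(VV[0],msg_vec) then VV[0][0]++ -> VV[0]=[1, 0, 1, 0]
Event 2: SEND 3->1: VV[3][3]++ -> VV[3]=[0, 0, 0, 1], msg_vec=[0, 0, 0, 1]; VV[1]=max(VV[1],msg_vec) then VV[1][1]++ -> VV[1]=[0, 1, 0, 1]
Event 3: LOCAL 0: VV[0][0]++ -> VV[0]=[2, 0, 1, 0]
Event 4: SEND 0->3: VV[0][0]++ -> VV[0]=[3, 0, 1, 0], msg_vec=[3, 0, 1, 0]; VV[3]=max(VV[3],msg_vec) then VV[3][3]++ -> VV[3]=[3, 0, 1, 2]
Event 5: LOCAL 3: VV[3][3]++ -> VV[3]=[3, 0, 1, 3]
Event 6: LOCAL 1: VV[1][1]++ -> VV[1]=[0, 2, 0, 1]
Event 7: LOCAL 2: VV[2][2]++ -> VV[2]=[0, 0, 2, 0]
Event 2 stamp: [0, 0, 0, 1]
Event 5 stamp: [3, 0, 1, 3]
[0, 0, 0, 1] <= [3, 0, 1, 3]? True. Equal? False. Happens-before: True

Answer: yes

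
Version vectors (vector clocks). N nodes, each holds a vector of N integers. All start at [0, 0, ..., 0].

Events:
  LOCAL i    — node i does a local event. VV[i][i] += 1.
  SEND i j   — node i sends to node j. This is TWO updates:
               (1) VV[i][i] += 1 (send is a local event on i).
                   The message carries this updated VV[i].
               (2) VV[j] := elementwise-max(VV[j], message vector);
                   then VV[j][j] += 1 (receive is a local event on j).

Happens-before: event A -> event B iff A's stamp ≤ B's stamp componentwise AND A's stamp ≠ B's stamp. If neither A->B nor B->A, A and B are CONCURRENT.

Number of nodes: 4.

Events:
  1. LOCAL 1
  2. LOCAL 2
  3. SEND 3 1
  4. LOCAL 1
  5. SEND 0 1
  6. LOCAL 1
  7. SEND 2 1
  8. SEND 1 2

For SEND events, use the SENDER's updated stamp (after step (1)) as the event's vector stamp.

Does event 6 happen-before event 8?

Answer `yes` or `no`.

Answer: yes

Derivation:
Initial: VV[0]=[0, 0, 0, 0]
Initial: VV[1]=[0, 0, 0, 0]
Initial: VV[2]=[0, 0, 0, 0]
Initial: VV[3]=[0, 0, 0, 0]
Event 1: LOCAL 1: VV[1][1]++ -> VV[1]=[0, 1, 0, 0]
Event 2: LOCAL 2: VV[2][2]++ -> VV[2]=[0, 0, 1, 0]
Event 3: SEND 3->1: VV[3][3]++ -> VV[3]=[0, 0, 0, 1], msg_vec=[0, 0, 0, 1]; VV[1]=max(VV[1],msg_vec) then VV[1][1]++ -> VV[1]=[0, 2, 0, 1]
Event 4: LOCAL 1: VV[1][1]++ -> VV[1]=[0, 3, 0, 1]
Event 5: SEND 0->1: VV[0][0]++ -> VV[0]=[1, 0, 0, 0], msg_vec=[1, 0, 0, 0]; VV[1]=max(VV[1],msg_vec) then VV[1][1]++ -> VV[1]=[1, 4, 0, 1]
Event 6: LOCAL 1: VV[1][1]++ -> VV[1]=[1, 5, 0, 1]
Event 7: SEND 2->1: VV[2][2]++ -> VV[2]=[0, 0, 2, 0], msg_vec=[0, 0, 2, 0]; VV[1]=max(VV[1],msg_vec) then VV[1][1]++ -> VV[1]=[1, 6, 2, 1]
Event 8: SEND 1->2: VV[1][1]++ -> VV[1]=[1, 7, 2, 1], msg_vec=[1, 7, 2, 1]; VV[2]=max(VV[2],msg_vec) then VV[2][2]++ -> VV[2]=[1, 7, 3, 1]
Event 6 stamp: [1, 5, 0, 1]
Event 8 stamp: [1, 7, 2, 1]
[1, 5, 0, 1] <= [1, 7, 2, 1]? True. Equal? False. Happens-before: True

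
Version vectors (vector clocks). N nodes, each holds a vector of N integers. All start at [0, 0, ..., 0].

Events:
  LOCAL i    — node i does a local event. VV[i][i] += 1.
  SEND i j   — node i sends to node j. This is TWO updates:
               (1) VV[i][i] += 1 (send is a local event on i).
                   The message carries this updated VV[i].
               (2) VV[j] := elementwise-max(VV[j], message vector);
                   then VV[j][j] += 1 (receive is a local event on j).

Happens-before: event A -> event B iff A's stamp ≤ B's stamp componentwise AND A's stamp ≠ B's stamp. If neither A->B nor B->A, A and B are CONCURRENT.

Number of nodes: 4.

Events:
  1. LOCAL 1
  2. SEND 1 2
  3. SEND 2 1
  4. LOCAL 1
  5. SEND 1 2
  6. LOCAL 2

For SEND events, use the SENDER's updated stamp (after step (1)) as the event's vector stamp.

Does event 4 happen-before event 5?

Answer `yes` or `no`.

Answer: yes

Derivation:
Initial: VV[0]=[0, 0, 0, 0]
Initial: VV[1]=[0, 0, 0, 0]
Initial: VV[2]=[0, 0, 0, 0]
Initial: VV[3]=[0, 0, 0, 0]
Event 1: LOCAL 1: VV[1][1]++ -> VV[1]=[0, 1, 0, 0]
Event 2: SEND 1->2: VV[1][1]++ -> VV[1]=[0, 2, 0, 0], msg_vec=[0, 2, 0, 0]; VV[2]=max(VV[2],msg_vec) then VV[2][2]++ -> VV[2]=[0, 2, 1, 0]
Event 3: SEND 2->1: VV[2][2]++ -> VV[2]=[0, 2, 2, 0], msg_vec=[0, 2, 2, 0]; VV[1]=max(VV[1],msg_vec) then VV[1][1]++ -> VV[1]=[0, 3, 2, 0]
Event 4: LOCAL 1: VV[1][1]++ -> VV[1]=[0, 4, 2, 0]
Event 5: SEND 1->2: VV[1][1]++ -> VV[1]=[0, 5, 2, 0], msg_vec=[0, 5, 2, 0]; VV[2]=max(VV[2],msg_vec) then VV[2][2]++ -> VV[2]=[0, 5, 3, 0]
Event 6: LOCAL 2: VV[2][2]++ -> VV[2]=[0, 5, 4, 0]
Event 4 stamp: [0, 4, 2, 0]
Event 5 stamp: [0, 5, 2, 0]
[0, 4, 2, 0] <= [0, 5, 2, 0]? True. Equal? False. Happens-before: True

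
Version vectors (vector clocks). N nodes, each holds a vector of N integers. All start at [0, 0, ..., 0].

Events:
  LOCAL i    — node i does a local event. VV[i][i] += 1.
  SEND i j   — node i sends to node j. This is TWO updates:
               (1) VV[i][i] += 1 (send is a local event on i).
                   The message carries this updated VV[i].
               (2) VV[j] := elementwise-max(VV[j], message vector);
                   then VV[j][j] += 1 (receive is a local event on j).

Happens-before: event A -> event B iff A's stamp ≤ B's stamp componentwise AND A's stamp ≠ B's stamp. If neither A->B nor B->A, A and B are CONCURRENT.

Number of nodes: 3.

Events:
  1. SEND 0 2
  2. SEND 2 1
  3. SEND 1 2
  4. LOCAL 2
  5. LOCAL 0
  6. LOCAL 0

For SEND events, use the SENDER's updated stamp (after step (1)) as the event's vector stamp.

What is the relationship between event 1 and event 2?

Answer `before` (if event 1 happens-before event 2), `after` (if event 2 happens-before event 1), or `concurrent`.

Initial: VV[0]=[0, 0, 0]
Initial: VV[1]=[0, 0, 0]
Initial: VV[2]=[0, 0, 0]
Event 1: SEND 0->2: VV[0][0]++ -> VV[0]=[1, 0, 0], msg_vec=[1, 0, 0]; VV[2]=max(VV[2],msg_vec) then VV[2][2]++ -> VV[2]=[1, 0, 1]
Event 2: SEND 2->1: VV[2][2]++ -> VV[2]=[1, 0, 2], msg_vec=[1, 0, 2]; VV[1]=max(VV[1],msg_vec) then VV[1][1]++ -> VV[1]=[1, 1, 2]
Event 3: SEND 1->2: VV[1][1]++ -> VV[1]=[1, 2, 2], msg_vec=[1, 2, 2]; VV[2]=max(VV[2],msg_vec) then VV[2][2]++ -> VV[2]=[1, 2, 3]
Event 4: LOCAL 2: VV[2][2]++ -> VV[2]=[1, 2, 4]
Event 5: LOCAL 0: VV[0][0]++ -> VV[0]=[2, 0, 0]
Event 6: LOCAL 0: VV[0][0]++ -> VV[0]=[3, 0, 0]
Event 1 stamp: [1, 0, 0]
Event 2 stamp: [1, 0, 2]
[1, 0, 0] <= [1, 0, 2]? True
[1, 0, 2] <= [1, 0, 0]? False
Relation: before

Answer: before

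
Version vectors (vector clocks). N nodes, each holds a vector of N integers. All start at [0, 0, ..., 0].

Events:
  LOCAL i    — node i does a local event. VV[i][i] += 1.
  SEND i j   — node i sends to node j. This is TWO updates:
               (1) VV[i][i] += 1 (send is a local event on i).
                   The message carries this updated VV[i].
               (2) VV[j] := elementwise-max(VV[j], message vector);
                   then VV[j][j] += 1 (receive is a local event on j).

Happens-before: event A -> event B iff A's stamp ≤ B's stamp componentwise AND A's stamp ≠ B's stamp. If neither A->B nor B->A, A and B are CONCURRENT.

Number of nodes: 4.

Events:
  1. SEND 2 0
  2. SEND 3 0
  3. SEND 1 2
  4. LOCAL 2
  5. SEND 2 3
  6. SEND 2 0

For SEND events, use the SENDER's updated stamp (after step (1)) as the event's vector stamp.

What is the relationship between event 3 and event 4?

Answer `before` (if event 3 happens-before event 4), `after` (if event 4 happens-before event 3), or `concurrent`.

Answer: before

Derivation:
Initial: VV[0]=[0, 0, 0, 0]
Initial: VV[1]=[0, 0, 0, 0]
Initial: VV[2]=[0, 0, 0, 0]
Initial: VV[3]=[0, 0, 0, 0]
Event 1: SEND 2->0: VV[2][2]++ -> VV[2]=[0, 0, 1, 0], msg_vec=[0, 0, 1, 0]; VV[0]=max(VV[0],msg_vec) then VV[0][0]++ -> VV[0]=[1, 0, 1, 0]
Event 2: SEND 3->0: VV[3][3]++ -> VV[3]=[0, 0, 0, 1], msg_vec=[0, 0, 0, 1]; VV[0]=max(VV[0],msg_vec) then VV[0][0]++ -> VV[0]=[2, 0, 1, 1]
Event 3: SEND 1->2: VV[1][1]++ -> VV[1]=[0, 1, 0, 0], msg_vec=[0, 1, 0, 0]; VV[2]=max(VV[2],msg_vec) then VV[2][2]++ -> VV[2]=[0, 1, 2, 0]
Event 4: LOCAL 2: VV[2][2]++ -> VV[2]=[0, 1, 3, 0]
Event 5: SEND 2->3: VV[2][2]++ -> VV[2]=[0, 1, 4, 0], msg_vec=[0, 1, 4, 0]; VV[3]=max(VV[3],msg_vec) then VV[3][3]++ -> VV[3]=[0, 1, 4, 2]
Event 6: SEND 2->0: VV[2][2]++ -> VV[2]=[0, 1, 5, 0], msg_vec=[0, 1, 5, 0]; VV[0]=max(VV[0],msg_vec) then VV[0][0]++ -> VV[0]=[3, 1, 5, 1]
Event 3 stamp: [0, 1, 0, 0]
Event 4 stamp: [0, 1, 3, 0]
[0, 1, 0, 0] <= [0, 1, 3, 0]? True
[0, 1, 3, 0] <= [0, 1, 0, 0]? False
Relation: before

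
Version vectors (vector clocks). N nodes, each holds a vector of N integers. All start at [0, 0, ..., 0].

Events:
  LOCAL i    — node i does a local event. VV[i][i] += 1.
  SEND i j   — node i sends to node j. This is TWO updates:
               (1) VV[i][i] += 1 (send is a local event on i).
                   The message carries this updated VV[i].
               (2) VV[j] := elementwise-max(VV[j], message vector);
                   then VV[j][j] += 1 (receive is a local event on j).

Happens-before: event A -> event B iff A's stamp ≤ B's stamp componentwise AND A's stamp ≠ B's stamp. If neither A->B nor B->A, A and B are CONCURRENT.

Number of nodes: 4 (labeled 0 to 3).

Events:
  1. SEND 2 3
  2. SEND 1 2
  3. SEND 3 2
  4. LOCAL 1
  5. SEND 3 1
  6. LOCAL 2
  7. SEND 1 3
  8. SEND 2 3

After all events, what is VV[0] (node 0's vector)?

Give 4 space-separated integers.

Answer: 0 0 0 0

Derivation:
Initial: VV[0]=[0, 0, 0, 0]
Initial: VV[1]=[0, 0, 0, 0]
Initial: VV[2]=[0, 0, 0, 0]
Initial: VV[3]=[0, 0, 0, 0]
Event 1: SEND 2->3: VV[2][2]++ -> VV[2]=[0, 0, 1, 0], msg_vec=[0, 0, 1, 0]; VV[3]=max(VV[3],msg_vec) then VV[3][3]++ -> VV[3]=[0, 0, 1, 1]
Event 2: SEND 1->2: VV[1][1]++ -> VV[1]=[0, 1, 0, 0], msg_vec=[0, 1, 0, 0]; VV[2]=max(VV[2],msg_vec) then VV[2][2]++ -> VV[2]=[0, 1, 2, 0]
Event 3: SEND 3->2: VV[3][3]++ -> VV[3]=[0, 0, 1, 2], msg_vec=[0, 0, 1, 2]; VV[2]=max(VV[2],msg_vec) then VV[2][2]++ -> VV[2]=[0, 1, 3, 2]
Event 4: LOCAL 1: VV[1][1]++ -> VV[1]=[0, 2, 0, 0]
Event 5: SEND 3->1: VV[3][3]++ -> VV[3]=[0, 0, 1, 3], msg_vec=[0, 0, 1, 3]; VV[1]=max(VV[1],msg_vec) then VV[1][1]++ -> VV[1]=[0, 3, 1, 3]
Event 6: LOCAL 2: VV[2][2]++ -> VV[2]=[0, 1, 4, 2]
Event 7: SEND 1->3: VV[1][1]++ -> VV[1]=[0, 4, 1, 3], msg_vec=[0, 4, 1, 3]; VV[3]=max(VV[3],msg_vec) then VV[3][3]++ -> VV[3]=[0, 4, 1, 4]
Event 8: SEND 2->3: VV[2][2]++ -> VV[2]=[0, 1, 5, 2], msg_vec=[0, 1, 5, 2]; VV[3]=max(VV[3],msg_vec) then VV[3][3]++ -> VV[3]=[0, 4, 5, 5]
Final vectors: VV[0]=[0, 0, 0, 0]; VV[1]=[0, 4, 1, 3]; VV[2]=[0, 1, 5, 2]; VV[3]=[0, 4, 5, 5]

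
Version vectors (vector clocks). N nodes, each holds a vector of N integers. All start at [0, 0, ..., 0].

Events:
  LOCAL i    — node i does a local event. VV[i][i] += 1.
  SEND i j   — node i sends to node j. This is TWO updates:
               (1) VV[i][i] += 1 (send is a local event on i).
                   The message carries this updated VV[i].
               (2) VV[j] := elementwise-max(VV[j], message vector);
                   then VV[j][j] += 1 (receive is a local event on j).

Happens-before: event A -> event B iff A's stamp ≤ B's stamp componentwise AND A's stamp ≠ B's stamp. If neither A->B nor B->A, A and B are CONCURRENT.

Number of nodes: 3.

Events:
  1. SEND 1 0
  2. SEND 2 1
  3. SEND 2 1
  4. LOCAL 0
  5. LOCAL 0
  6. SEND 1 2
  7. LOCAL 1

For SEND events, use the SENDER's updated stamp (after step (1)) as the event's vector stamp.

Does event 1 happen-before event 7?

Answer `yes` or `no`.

Initial: VV[0]=[0, 0, 0]
Initial: VV[1]=[0, 0, 0]
Initial: VV[2]=[0, 0, 0]
Event 1: SEND 1->0: VV[1][1]++ -> VV[1]=[0, 1, 0], msg_vec=[0, 1, 0]; VV[0]=max(VV[0],msg_vec) then VV[0][0]++ -> VV[0]=[1, 1, 0]
Event 2: SEND 2->1: VV[2][2]++ -> VV[2]=[0, 0, 1], msg_vec=[0, 0, 1]; VV[1]=max(VV[1],msg_vec) then VV[1][1]++ -> VV[1]=[0, 2, 1]
Event 3: SEND 2->1: VV[2][2]++ -> VV[2]=[0, 0, 2], msg_vec=[0, 0, 2]; VV[1]=max(VV[1],msg_vec) then VV[1][1]++ -> VV[1]=[0, 3, 2]
Event 4: LOCAL 0: VV[0][0]++ -> VV[0]=[2, 1, 0]
Event 5: LOCAL 0: VV[0][0]++ -> VV[0]=[3, 1, 0]
Event 6: SEND 1->2: VV[1][1]++ -> VV[1]=[0, 4, 2], msg_vec=[0, 4, 2]; VV[2]=max(VV[2],msg_vec) then VV[2][2]++ -> VV[2]=[0, 4, 3]
Event 7: LOCAL 1: VV[1][1]++ -> VV[1]=[0, 5, 2]
Event 1 stamp: [0, 1, 0]
Event 7 stamp: [0, 5, 2]
[0, 1, 0] <= [0, 5, 2]? True. Equal? False. Happens-before: True

Answer: yes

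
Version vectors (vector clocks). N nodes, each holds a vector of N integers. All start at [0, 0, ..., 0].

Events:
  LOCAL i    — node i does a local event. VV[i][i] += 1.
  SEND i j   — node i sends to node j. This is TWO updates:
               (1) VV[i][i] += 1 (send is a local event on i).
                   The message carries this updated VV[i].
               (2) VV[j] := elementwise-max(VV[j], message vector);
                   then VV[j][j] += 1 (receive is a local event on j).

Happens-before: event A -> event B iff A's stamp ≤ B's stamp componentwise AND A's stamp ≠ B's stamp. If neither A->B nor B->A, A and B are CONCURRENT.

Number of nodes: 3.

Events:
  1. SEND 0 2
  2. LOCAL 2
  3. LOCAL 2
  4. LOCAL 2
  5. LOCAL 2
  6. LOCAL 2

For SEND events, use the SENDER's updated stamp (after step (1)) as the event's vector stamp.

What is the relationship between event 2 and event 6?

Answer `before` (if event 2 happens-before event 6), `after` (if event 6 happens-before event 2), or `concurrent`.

Initial: VV[0]=[0, 0, 0]
Initial: VV[1]=[0, 0, 0]
Initial: VV[2]=[0, 0, 0]
Event 1: SEND 0->2: VV[0][0]++ -> VV[0]=[1, 0, 0], msg_vec=[1, 0, 0]; VV[2]=max(VV[2],msg_vec) then VV[2][2]++ -> VV[2]=[1, 0, 1]
Event 2: LOCAL 2: VV[2][2]++ -> VV[2]=[1, 0, 2]
Event 3: LOCAL 2: VV[2][2]++ -> VV[2]=[1, 0, 3]
Event 4: LOCAL 2: VV[2][2]++ -> VV[2]=[1, 0, 4]
Event 5: LOCAL 2: VV[2][2]++ -> VV[2]=[1, 0, 5]
Event 6: LOCAL 2: VV[2][2]++ -> VV[2]=[1, 0, 6]
Event 2 stamp: [1, 0, 2]
Event 6 stamp: [1, 0, 6]
[1, 0, 2] <= [1, 0, 6]? True
[1, 0, 6] <= [1, 0, 2]? False
Relation: before

Answer: before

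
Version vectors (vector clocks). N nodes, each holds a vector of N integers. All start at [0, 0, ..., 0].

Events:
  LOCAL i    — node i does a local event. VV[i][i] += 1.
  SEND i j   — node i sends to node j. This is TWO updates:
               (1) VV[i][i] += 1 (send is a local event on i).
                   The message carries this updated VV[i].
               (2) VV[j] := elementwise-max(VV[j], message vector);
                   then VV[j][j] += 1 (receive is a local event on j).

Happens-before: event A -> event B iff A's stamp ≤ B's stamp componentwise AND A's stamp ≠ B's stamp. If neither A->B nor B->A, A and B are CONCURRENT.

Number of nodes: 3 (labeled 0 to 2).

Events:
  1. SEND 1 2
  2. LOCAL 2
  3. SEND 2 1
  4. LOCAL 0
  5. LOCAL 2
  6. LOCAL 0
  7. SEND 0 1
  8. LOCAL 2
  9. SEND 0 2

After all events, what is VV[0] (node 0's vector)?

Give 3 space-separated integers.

Initial: VV[0]=[0, 0, 0]
Initial: VV[1]=[0, 0, 0]
Initial: VV[2]=[0, 0, 0]
Event 1: SEND 1->2: VV[1][1]++ -> VV[1]=[0, 1, 0], msg_vec=[0, 1, 0]; VV[2]=max(VV[2],msg_vec) then VV[2][2]++ -> VV[2]=[0, 1, 1]
Event 2: LOCAL 2: VV[2][2]++ -> VV[2]=[0, 1, 2]
Event 3: SEND 2->1: VV[2][2]++ -> VV[2]=[0, 1, 3], msg_vec=[0, 1, 3]; VV[1]=max(VV[1],msg_vec) then VV[1][1]++ -> VV[1]=[0, 2, 3]
Event 4: LOCAL 0: VV[0][0]++ -> VV[0]=[1, 0, 0]
Event 5: LOCAL 2: VV[2][2]++ -> VV[2]=[0, 1, 4]
Event 6: LOCAL 0: VV[0][0]++ -> VV[0]=[2, 0, 0]
Event 7: SEND 0->1: VV[0][0]++ -> VV[0]=[3, 0, 0], msg_vec=[3, 0, 0]; VV[1]=max(VV[1],msg_vec) then VV[1][1]++ -> VV[1]=[3, 3, 3]
Event 8: LOCAL 2: VV[2][2]++ -> VV[2]=[0, 1, 5]
Event 9: SEND 0->2: VV[0][0]++ -> VV[0]=[4, 0, 0], msg_vec=[4, 0, 0]; VV[2]=max(VV[2],msg_vec) then VV[2][2]++ -> VV[2]=[4, 1, 6]
Final vectors: VV[0]=[4, 0, 0]; VV[1]=[3, 3, 3]; VV[2]=[4, 1, 6]

Answer: 4 0 0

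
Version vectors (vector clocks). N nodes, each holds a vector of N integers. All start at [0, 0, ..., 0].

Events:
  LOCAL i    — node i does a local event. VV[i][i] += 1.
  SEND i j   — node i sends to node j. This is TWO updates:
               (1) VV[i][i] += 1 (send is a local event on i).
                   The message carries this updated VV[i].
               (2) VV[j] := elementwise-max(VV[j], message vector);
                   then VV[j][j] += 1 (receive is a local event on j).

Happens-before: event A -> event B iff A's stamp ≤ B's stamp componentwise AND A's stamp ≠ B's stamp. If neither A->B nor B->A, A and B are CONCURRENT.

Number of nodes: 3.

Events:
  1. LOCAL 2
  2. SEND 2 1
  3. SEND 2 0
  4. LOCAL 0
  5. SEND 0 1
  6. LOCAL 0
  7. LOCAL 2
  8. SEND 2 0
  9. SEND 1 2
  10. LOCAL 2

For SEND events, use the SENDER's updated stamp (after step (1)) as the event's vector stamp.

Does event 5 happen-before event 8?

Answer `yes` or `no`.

Initial: VV[0]=[0, 0, 0]
Initial: VV[1]=[0, 0, 0]
Initial: VV[2]=[0, 0, 0]
Event 1: LOCAL 2: VV[2][2]++ -> VV[2]=[0, 0, 1]
Event 2: SEND 2->1: VV[2][2]++ -> VV[2]=[0, 0, 2], msg_vec=[0, 0, 2]; VV[1]=max(VV[1],msg_vec) then VV[1][1]++ -> VV[1]=[0, 1, 2]
Event 3: SEND 2->0: VV[2][2]++ -> VV[2]=[0, 0, 3], msg_vec=[0, 0, 3]; VV[0]=max(VV[0],msg_vec) then VV[0][0]++ -> VV[0]=[1, 0, 3]
Event 4: LOCAL 0: VV[0][0]++ -> VV[0]=[2, 0, 3]
Event 5: SEND 0->1: VV[0][0]++ -> VV[0]=[3, 0, 3], msg_vec=[3, 0, 3]; VV[1]=max(VV[1],msg_vec) then VV[1][1]++ -> VV[1]=[3, 2, 3]
Event 6: LOCAL 0: VV[0][0]++ -> VV[0]=[4, 0, 3]
Event 7: LOCAL 2: VV[2][2]++ -> VV[2]=[0, 0, 4]
Event 8: SEND 2->0: VV[2][2]++ -> VV[2]=[0, 0, 5], msg_vec=[0, 0, 5]; VV[0]=max(VV[0],msg_vec) then VV[0][0]++ -> VV[0]=[5, 0, 5]
Event 9: SEND 1->2: VV[1][1]++ -> VV[1]=[3, 3, 3], msg_vec=[3, 3, 3]; VV[2]=max(VV[2],msg_vec) then VV[2][2]++ -> VV[2]=[3, 3, 6]
Event 10: LOCAL 2: VV[2][2]++ -> VV[2]=[3, 3, 7]
Event 5 stamp: [3, 0, 3]
Event 8 stamp: [0, 0, 5]
[3, 0, 3] <= [0, 0, 5]? False. Equal? False. Happens-before: False

Answer: no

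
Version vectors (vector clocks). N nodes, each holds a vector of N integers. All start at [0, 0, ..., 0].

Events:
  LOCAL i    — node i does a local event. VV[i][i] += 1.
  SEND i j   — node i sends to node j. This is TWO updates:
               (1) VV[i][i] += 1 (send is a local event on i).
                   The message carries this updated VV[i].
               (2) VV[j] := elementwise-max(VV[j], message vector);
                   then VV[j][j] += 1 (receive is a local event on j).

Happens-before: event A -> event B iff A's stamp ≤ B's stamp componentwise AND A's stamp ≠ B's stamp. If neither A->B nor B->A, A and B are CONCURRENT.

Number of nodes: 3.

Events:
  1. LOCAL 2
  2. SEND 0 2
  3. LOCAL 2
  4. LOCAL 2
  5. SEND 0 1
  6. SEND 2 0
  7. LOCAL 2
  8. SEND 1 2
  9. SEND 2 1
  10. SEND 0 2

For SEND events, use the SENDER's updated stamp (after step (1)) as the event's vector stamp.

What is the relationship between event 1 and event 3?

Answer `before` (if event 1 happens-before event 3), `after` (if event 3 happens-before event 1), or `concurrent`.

Initial: VV[0]=[0, 0, 0]
Initial: VV[1]=[0, 0, 0]
Initial: VV[2]=[0, 0, 0]
Event 1: LOCAL 2: VV[2][2]++ -> VV[2]=[0, 0, 1]
Event 2: SEND 0->2: VV[0][0]++ -> VV[0]=[1, 0, 0], msg_vec=[1, 0, 0]; VV[2]=max(VV[2],msg_vec) then VV[2][2]++ -> VV[2]=[1, 0, 2]
Event 3: LOCAL 2: VV[2][2]++ -> VV[2]=[1, 0, 3]
Event 4: LOCAL 2: VV[2][2]++ -> VV[2]=[1, 0, 4]
Event 5: SEND 0->1: VV[0][0]++ -> VV[0]=[2, 0, 0], msg_vec=[2, 0, 0]; VV[1]=max(VV[1],msg_vec) then VV[1][1]++ -> VV[1]=[2, 1, 0]
Event 6: SEND 2->0: VV[2][2]++ -> VV[2]=[1, 0, 5], msg_vec=[1, 0, 5]; VV[0]=max(VV[0],msg_vec) then VV[0][0]++ -> VV[0]=[3, 0, 5]
Event 7: LOCAL 2: VV[2][2]++ -> VV[2]=[1, 0, 6]
Event 8: SEND 1->2: VV[1][1]++ -> VV[1]=[2, 2, 0], msg_vec=[2, 2, 0]; VV[2]=max(VV[2],msg_vec) then VV[2][2]++ -> VV[2]=[2, 2, 7]
Event 9: SEND 2->1: VV[2][2]++ -> VV[2]=[2, 2, 8], msg_vec=[2, 2, 8]; VV[1]=max(VV[1],msg_vec) then VV[1][1]++ -> VV[1]=[2, 3, 8]
Event 10: SEND 0->2: VV[0][0]++ -> VV[0]=[4, 0, 5], msg_vec=[4, 0, 5]; VV[2]=max(VV[2],msg_vec) then VV[2][2]++ -> VV[2]=[4, 2, 9]
Event 1 stamp: [0, 0, 1]
Event 3 stamp: [1, 0, 3]
[0, 0, 1] <= [1, 0, 3]? True
[1, 0, 3] <= [0, 0, 1]? False
Relation: before

Answer: before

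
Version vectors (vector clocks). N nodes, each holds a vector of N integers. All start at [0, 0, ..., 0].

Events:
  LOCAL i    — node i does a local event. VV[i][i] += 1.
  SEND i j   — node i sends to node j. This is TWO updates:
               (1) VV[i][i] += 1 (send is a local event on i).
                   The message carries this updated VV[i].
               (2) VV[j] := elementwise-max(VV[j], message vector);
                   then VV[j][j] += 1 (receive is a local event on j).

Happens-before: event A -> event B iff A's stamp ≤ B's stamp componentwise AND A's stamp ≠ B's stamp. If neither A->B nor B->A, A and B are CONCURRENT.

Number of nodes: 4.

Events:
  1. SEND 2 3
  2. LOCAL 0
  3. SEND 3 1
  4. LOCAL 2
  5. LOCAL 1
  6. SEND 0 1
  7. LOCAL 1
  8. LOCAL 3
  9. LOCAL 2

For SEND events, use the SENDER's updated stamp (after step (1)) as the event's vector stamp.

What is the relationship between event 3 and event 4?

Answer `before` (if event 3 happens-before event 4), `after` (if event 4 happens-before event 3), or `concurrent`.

Answer: concurrent

Derivation:
Initial: VV[0]=[0, 0, 0, 0]
Initial: VV[1]=[0, 0, 0, 0]
Initial: VV[2]=[0, 0, 0, 0]
Initial: VV[3]=[0, 0, 0, 0]
Event 1: SEND 2->3: VV[2][2]++ -> VV[2]=[0, 0, 1, 0], msg_vec=[0, 0, 1, 0]; VV[3]=max(VV[3],msg_vec) then VV[3][3]++ -> VV[3]=[0, 0, 1, 1]
Event 2: LOCAL 0: VV[0][0]++ -> VV[0]=[1, 0, 0, 0]
Event 3: SEND 3->1: VV[3][3]++ -> VV[3]=[0, 0, 1, 2], msg_vec=[0, 0, 1, 2]; VV[1]=max(VV[1],msg_vec) then VV[1][1]++ -> VV[1]=[0, 1, 1, 2]
Event 4: LOCAL 2: VV[2][2]++ -> VV[2]=[0, 0, 2, 0]
Event 5: LOCAL 1: VV[1][1]++ -> VV[1]=[0, 2, 1, 2]
Event 6: SEND 0->1: VV[0][0]++ -> VV[0]=[2, 0, 0, 0], msg_vec=[2, 0, 0, 0]; VV[1]=max(VV[1],msg_vec) then VV[1][1]++ -> VV[1]=[2, 3, 1, 2]
Event 7: LOCAL 1: VV[1][1]++ -> VV[1]=[2, 4, 1, 2]
Event 8: LOCAL 3: VV[3][3]++ -> VV[3]=[0, 0, 1, 3]
Event 9: LOCAL 2: VV[2][2]++ -> VV[2]=[0, 0, 3, 0]
Event 3 stamp: [0, 0, 1, 2]
Event 4 stamp: [0, 0, 2, 0]
[0, 0, 1, 2] <= [0, 0, 2, 0]? False
[0, 0, 2, 0] <= [0, 0, 1, 2]? False
Relation: concurrent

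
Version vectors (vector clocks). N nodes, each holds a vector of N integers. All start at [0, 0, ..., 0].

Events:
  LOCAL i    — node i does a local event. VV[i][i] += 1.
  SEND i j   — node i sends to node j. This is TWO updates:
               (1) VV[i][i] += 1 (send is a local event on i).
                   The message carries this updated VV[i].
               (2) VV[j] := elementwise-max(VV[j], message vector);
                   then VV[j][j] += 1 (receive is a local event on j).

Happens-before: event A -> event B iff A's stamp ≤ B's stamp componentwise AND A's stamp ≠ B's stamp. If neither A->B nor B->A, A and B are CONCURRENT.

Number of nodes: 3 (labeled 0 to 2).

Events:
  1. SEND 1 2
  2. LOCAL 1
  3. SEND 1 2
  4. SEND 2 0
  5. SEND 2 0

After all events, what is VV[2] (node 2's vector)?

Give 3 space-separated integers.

Initial: VV[0]=[0, 0, 0]
Initial: VV[1]=[0, 0, 0]
Initial: VV[2]=[0, 0, 0]
Event 1: SEND 1->2: VV[1][1]++ -> VV[1]=[0, 1, 0], msg_vec=[0, 1, 0]; VV[2]=max(VV[2],msg_vec) then VV[2][2]++ -> VV[2]=[0, 1, 1]
Event 2: LOCAL 1: VV[1][1]++ -> VV[1]=[0, 2, 0]
Event 3: SEND 1->2: VV[1][1]++ -> VV[1]=[0, 3, 0], msg_vec=[0, 3, 0]; VV[2]=max(VV[2],msg_vec) then VV[2][2]++ -> VV[2]=[0, 3, 2]
Event 4: SEND 2->0: VV[2][2]++ -> VV[2]=[0, 3, 3], msg_vec=[0, 3, 3]; VV[0]=max(VV[0],msg_vec) then VV[0][0]++ -> VV[0]=[1, 3, 3]
Event 5: SEND 2->0: VV[2][2]++ -> VV[2]=[0, 3, 4], msg_vec=[0, 3, 4]; VV[0]=max(VV[0],msg_vec) then VV[0][0]++ -> VV[0]=[2, 3, 4]
Final vectors: VV[0]=[2, 3, 4]; VV[1]=[0, 3, 0]; VV[2]=[0, 3, 4]

Answer: 0 3 4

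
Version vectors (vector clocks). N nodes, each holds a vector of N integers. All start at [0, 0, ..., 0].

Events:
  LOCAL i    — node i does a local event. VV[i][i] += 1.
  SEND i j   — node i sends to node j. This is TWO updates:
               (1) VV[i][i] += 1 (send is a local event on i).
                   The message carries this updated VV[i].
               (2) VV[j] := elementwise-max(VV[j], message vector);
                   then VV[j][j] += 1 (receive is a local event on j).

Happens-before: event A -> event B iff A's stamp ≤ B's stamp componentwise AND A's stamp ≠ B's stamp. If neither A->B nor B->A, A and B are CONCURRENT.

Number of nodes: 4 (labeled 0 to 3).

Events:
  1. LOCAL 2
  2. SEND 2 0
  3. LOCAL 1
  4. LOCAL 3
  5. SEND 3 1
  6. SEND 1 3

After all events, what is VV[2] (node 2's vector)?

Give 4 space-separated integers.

Initial: VV[0]=[0, 0, 0, 0]
Initial: VV[1]=[0, 0, 0, 0]
Initial: VV[2]=[0, 0, 0, 0]
Initial: VV[3]=[0, 0, 0, 0]
Event 1: LOCAL 2: VV[2][2]++ -> VV[2]=[0, 0, 1, 0]
Event 2: SEND 2->0: VV[2][2]++ -> VV[2]=[0, 0, 2, 0], msg_vec=[0, 0, 2, 0]; VV[0]=max(VV[0],msg_vec) then VV[0][0]++ -> VV[0]=[1, 0, 2, 0]
Event 3: LOCAL 1: VV[1][1]++ -> VV[1]=[0, 1, 0, 0]
Event 4: LOCAL 3: VV[3][3]++ -> VV[3]=[0, 0, 0, 1]
Event 5: SEND 3->1: VV[3][3]++ -> VV[3]=[0, 0, 0, 2], msg_vec=[0, 0, 0, 2]; VV[1]=max(VV[1],msg_vec) then VV[1][1]++ -> VV[1]=[0, 2, 0, 2]
Event 6: SEND 1->3: VV[1][1]++ -> VV[1]=[0, 3, 0, 2], msg_vec=[0, 3, 0, 2]; VV[3]=max(VV[3],msg_vec) then VV[3][3]++ -> VV[3]=[0, 3, 0, 3]
Final vectors: VV[0]=[1, 0, 2, 0]; VV[1]=[0, 3, 0, 2]; VV[2]=[0, 0, 2, 0]; VV[3]=[0, 3, 0, 3]

Answer: 0 0 2 0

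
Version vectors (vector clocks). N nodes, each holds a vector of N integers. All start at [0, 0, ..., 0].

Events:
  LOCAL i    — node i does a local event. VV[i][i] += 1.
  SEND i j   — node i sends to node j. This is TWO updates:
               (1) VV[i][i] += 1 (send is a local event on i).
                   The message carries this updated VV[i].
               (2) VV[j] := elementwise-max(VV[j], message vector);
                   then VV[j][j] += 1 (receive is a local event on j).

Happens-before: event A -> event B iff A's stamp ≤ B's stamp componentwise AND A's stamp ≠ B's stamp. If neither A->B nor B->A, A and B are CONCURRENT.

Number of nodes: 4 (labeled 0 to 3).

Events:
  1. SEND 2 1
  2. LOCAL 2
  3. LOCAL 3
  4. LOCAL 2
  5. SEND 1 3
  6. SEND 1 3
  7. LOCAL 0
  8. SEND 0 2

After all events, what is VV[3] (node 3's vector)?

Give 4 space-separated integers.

Initial: VV[0]=[0, 0, 0, 0]
Initial: VV[1]=[0, 0, 0, 0]
Initial: VV[2]=[0, 0, 0, 0]
Initial: VV[3]=[0, 0, 0, 0]
Event 1: SEND 2->1: VV[2][2]++ -> VV[2]=[0, 0, 1, 0], msg_vec=[0, 0, 1, 0]; VV[1]=max(VV[1],msg_vec) then VV[1][1]++ -> VV[1]=[0, 1, 1, 0]
Event 2: LOCAL 2: VV[2][2]++ -> VV[2]=[0, 0, 2, 0]
Event 3: LOCAL 3: VV[3][3]++ -> VV[3]=[0, 0, 0, 1]
Event 4: LOCAL 2: VV[2][2]++ -> VV[2]=[0, 0, 3, 0]
Event 5: SEND 1->3: VV[1][1]++ -> VV[1]=[0, 2, 1, 0], msg_vec=[0, 2, 1, 0]; VV[3]=max(VV[3],msg_vec) then VV[3][3]++ -> VV[3]=[0, 2, 1, 2]
Event 6: SEND 1->3: VV[1][1]++ -> VV[1]=[0, 3, 1, 0], msg_vec=[0, 3, 1, 0]; VV[3]=max(VV[3],msg_vec) then VV[3][3]++ -> VV[3]=[0, 3, 1, 3]
Event 7: LOCAL 0: VV[0][0]++ -> VV[0]=[1, 0, 0, 0]
Event 8: SEND 0->2: VV[0][0]++ -> VV[0]=[2, 0, 0, 0], msg_vec=[2, 0, 0, 0]; VV[2]=max(VV[2],msg_vec) then VV[2][2]++ -> VV[2]=[2, 0, 4, 0]
Final vectors: VV[0]=[2, 0, 0, 0]; VV[1]=[0, 3, 1, 0]; VV[2]=[2, 0, 4, 0]; VV[3]=[0, 3, 1, 3]

Answer: 0 3 1 3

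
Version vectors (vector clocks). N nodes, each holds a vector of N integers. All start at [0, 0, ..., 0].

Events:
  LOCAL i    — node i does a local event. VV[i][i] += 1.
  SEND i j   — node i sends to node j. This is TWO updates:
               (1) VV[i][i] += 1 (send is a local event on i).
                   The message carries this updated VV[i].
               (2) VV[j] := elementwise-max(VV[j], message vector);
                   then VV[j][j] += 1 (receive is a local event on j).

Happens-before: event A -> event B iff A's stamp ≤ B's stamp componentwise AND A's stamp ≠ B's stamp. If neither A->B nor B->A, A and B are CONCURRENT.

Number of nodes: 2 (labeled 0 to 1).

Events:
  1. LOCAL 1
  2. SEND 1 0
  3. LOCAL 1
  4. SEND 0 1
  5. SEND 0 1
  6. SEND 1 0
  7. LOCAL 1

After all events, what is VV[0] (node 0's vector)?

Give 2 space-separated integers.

Initial: VV[0]=[0, 0]
Initial: VV[1]=[0, 0]
Event 1: LOCAL 1: VV[1][1]++ -> VV[1]=[0, 1]
Event 2: SEND 1->0: VV[1][1]++ -> VV[1]=[0, 2], msg_vec=[0, 2]; VV[0]=max(VV[0],msg_vec) then VV[0][0]++ -> VV[0]=[1, 2]
Event 3: LOCAL 1: VV[1][1]++ -> VV[1]=[0, 3]
Event 4: SEND 0->1: VV[0][0]++ -> VV[0]=[2, 2], msg_vec=[2, 2]; VV[1]=max(VV[1],msg_vec) then VV[1][1]++ -> VV[1]=[2, 4]
Event 5: SEND 0->1: VV[0][0]++ -> VV[0]=[3, 2], msg_vec=[3, 2]; VV[1]=max(VV[1],msg_vec) then VV[1][1]++ -> VV[1]=[3, 5]
Event 6: SEND 1->0: VV[1][1]++ -> VV[1]=[3, 6], msg_vec=[3, 6]; VV[0]=max(VV[0],msg_vec) then VV[0][0]++ -> VV[0]=[4, 6]
Event 7: LOCAL 1: VV[1][1]++ -> VV[1]=[3, 7]
Final vectors: VV[0]=[4, 6]; VV[1]=[3, 7]

Answer: 4 6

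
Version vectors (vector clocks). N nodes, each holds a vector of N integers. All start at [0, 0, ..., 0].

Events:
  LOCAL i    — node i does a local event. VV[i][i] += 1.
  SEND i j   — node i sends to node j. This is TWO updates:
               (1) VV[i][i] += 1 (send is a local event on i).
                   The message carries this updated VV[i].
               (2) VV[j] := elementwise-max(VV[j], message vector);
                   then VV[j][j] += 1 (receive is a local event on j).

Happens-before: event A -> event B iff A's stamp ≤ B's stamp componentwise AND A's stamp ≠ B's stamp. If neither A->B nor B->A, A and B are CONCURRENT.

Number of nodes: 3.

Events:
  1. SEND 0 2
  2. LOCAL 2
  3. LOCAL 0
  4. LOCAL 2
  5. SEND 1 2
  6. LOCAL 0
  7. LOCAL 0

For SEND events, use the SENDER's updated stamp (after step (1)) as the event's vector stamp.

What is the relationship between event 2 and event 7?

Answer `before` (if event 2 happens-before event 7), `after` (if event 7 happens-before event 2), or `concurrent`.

Initial: VV[0]=[0, 0, 0]
Initial: VV[1]=[0, 0, 0]
Initial: VV[2]=[0, 0, 0]
Event 1: SEND 0->2: VV[0][0]++ -> VV[0]=[1, 0, 0], msg_vec=[1, 0, 0]; VV[2]=max(VV[2],msg_vec) then VV[2][2]++ -> VV[2]=[1, 0, 1]
Event 2: LOCAL 2: VV[2][2]++ -> VV[2]=[1, 0, 2]
Event 3: LOCAL 0: VV[0][0]++ -> VV[0]=[2, 0, 0]
Event 4: LOCAL 2: VV[2][2]++ -> VV[2]=[1, 0, 3]
Event 5: SEND 1->2: VV[1][1]++ -> VV[1]=[0, 1, 0], msg_vec=[0, 1, 0]; VV[2]=max(VV[2],msg_vec) then VV[2][2]++ -> VV[2]=[1, 1, 4]
Event 6: LOCAL 0: VV[0][0]++ -> VV[0]=[3, 0, 0]
Event 7: LOCAL 0: VV[0][0]++ -> VV[0]=[4, 0, 0]
Event 2 stamp: [1, 0, 2]
Event 7 stamp: [4, 0, 0]
[1, 0, 2] <= [4, 0, 0]? False
[4, 0, 0] <= [1, 0, 2]? False
Relation: concurrent

Answer: concurrent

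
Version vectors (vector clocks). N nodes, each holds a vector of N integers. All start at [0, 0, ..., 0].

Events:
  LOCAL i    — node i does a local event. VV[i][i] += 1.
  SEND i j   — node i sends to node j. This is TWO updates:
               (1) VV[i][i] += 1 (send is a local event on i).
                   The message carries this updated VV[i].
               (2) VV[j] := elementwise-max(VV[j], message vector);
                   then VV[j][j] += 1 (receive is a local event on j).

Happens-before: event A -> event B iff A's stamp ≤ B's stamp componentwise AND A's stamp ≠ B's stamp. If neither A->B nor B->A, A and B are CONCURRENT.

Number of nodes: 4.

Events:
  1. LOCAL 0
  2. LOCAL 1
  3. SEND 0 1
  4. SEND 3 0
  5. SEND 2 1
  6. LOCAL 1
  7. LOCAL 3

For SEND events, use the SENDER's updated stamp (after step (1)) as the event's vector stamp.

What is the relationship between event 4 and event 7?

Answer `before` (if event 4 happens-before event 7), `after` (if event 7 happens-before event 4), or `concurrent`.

Answer: before

Derivation:
Initial: VV[0]=[0, 0, 0, 0]
Initial: VV[1]=[0, 0, 0, 0]
Initial: VV[2]=[0, 0, 0, 0]
Initial: VV[3]=[0, 0, 0, 0]
Event 1: LOCAL 0: VV[0][0]++ -> VV[0]=[1, 0, 0, 0]
Event 2: LOCAL 1: VV[1][1]++ -> VV[1]=[0, 1, 0, 0]
Event 3: SEND 0->1: VV[0][0]++ -> VV[0]=[2, 0, 0, 0], msg_vec=[2, 0, 0, 0]; VV[1]=max(VV[1],msg_vec) then VV[1][1]++ -> VV[1]=[2, 2, 0, 0]
Event 4: SEND 3->0: VV[3][3]++ -> VV[3]=[0, 0, 0, 1], msg_vec=[0, 0, 0, 1]; VV[0]=max(VV[0],msg_vec) then VV[0][0]++ -> VV[0]=[3, 0, 0, 1]
Event 5: SEND 2->1: VV[2][2]++ -> VV[2]=[0, 0, 1, 0], msg_vec=[0, 0, 1, 0]; VV[1]=max(VV[1],msg_vec) then VV[1][1]++ -> VV[1]=[2, 3, 1, 0]
Event 6: LOCAL 1: VV[1][1]++ -> VV[1]=[2, 4, 1, 0]
Event 7: LOCAL 3: VV[3][3]++ -> VV[3]=[0, 0, 0, 2]
Event 4 stamp: [0, 0, 0, 1]
Event 7 stamp: [0, 0, 0, 2]
[0, 0, 0, 1] <= [0, 0, 0, 2]? True
[0, 0, 0, 2] <= [0, 0, 0, 1]? False
Relation: before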